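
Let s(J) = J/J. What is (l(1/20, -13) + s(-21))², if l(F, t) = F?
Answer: 441/400 ≈ 1.1025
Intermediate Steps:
s(J) = 1
(l(1/20, -13) + s(-21))² = (1/20 + 1)² = (21/20)² = 441/400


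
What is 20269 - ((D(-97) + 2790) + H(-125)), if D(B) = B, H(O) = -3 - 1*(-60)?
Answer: 17519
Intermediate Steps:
H(O) = 57 (H(O) = -3 + 60 = 57)
20269 - ((D(-97) + 2790) + H(-125)) = 20269 - ((-97 + 2790) + 57) = 20269 - (2693 + 57) = 20269 - 1*2750 = 20269 - 2750 = 17519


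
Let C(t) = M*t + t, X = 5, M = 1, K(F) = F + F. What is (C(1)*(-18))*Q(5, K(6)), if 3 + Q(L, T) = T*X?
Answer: -2052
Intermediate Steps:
K(F) = 2*F
Q(L, T) = -3 + 5*T (Q(L, T) = -3 + T*5 = -3 + 5*T)
C(t) = 2*t (C(t) = 1*t + t = t + t = 2*t)
(C(1)*(-18))*Q(5, K(6)) = ((2*1)*(-18))*(-3 + 5*(2*6)) = (2*(-18))*(-3 + 5*12) = -36*(-3 + 60) = -36*57 = -2052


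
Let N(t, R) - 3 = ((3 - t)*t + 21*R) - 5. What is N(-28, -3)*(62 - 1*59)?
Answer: -2799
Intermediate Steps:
N(t, R) = -2 + 21*R + t*(3 - t) (N(t, R) = 3 + (((3 - t)*t + 21*R) - 5) = 3 + ((t*(3 - t) + 21*R) - 5) = 3 + ((21*R + t*(3 - t)) - 5) = 3 + (-5 + 21*R + t*(3 - t)) = -2 + 21*R + t*(3 - t))
N(-28, -3)*(62 - 1*59) = (-2 - 1*(-28)**2 + 3*(-28) + 21*(-3))*(62 - 1*59) = (-2 - 1*784 - 84 - 63)*(62 - 59) = (-2 - 784 - 84 - 63)*3 = -933*3 = -2799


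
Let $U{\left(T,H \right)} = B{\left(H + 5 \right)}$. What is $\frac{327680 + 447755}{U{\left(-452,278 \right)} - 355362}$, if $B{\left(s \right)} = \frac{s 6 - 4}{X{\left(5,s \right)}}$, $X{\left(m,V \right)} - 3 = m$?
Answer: $- \frac{3101740}{1420601} \approx -2.1834$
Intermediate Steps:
$X{\left(m,V \right)} = 3 + m$
$B{\left(s \right)} = - \frac{1}{2} + \frac{3 s}{4}$ ($B{\left(s \right)} = \frac{s 6 - 4}{3 + 5} = \frac{6 s - 4}{8} = \left(-4 + 6 s\right) \frac{1}{8} = - \frac{1}{2} + \frac{3 s}{4}$)
$U{\left(T,H \right)} = \frac{13}{4} + \frac{3 H}{4}$ ($U{\left(T,H \right)} = - \frac{1}{2} + \frac{3 \left(H + 5\right)}{4} = - \frac{1}{2} + \frac{3 \left(5 + H\right)}{4} = - \frac{1}{2} + \left(\frac{15}{4} + \frac{3 H}{4}\right) = \frac{13}{4} + \frac{3 H}{4}$)
$\frac{327680 + 447755}{U{\left(-452,278 \right)} - 355362} = \frac{327680 + 447755}{\left(\frac{13}{4} + \frac{3}{4} \cdot 278\right) - 355362} = \frac{775435}{\left(\frac{13}{4} + \frac{417}{2}\right) - 355362} = \frac{775435}{\frac{847}{4} - 355362} = \frac{775435}{- \frac{1420601}{4}} = 775435 \left(- \frac{4}{1420601}\right) = - \frac{3101740}{1420601}$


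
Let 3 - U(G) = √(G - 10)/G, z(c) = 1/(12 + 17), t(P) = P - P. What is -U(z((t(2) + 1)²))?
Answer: -3 + 17*I*√29 ≈ -3.0 + 91.548*I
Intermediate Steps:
t(P) = 0
z(c) = 1/29
U(G) = 3 - √(-10 + G)/G (U(G) = 3 - √(G - 10)/G = 3 - √(-10 + G)/G)
-U(z((t(2) + 1)²)) = -(3 - √(-10 + 1/29)/1/29) = -(3 - 1*29*√(-289/29)) = -(3 - 1*29*17*I*√29/29) = -(3 - 17*I*√29) = -3 + 17*I*√29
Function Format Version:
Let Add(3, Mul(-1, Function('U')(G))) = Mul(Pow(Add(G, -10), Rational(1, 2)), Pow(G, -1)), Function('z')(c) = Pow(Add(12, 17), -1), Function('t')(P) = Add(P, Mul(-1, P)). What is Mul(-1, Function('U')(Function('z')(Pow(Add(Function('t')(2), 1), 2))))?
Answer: Add(-3, Mul(17, I, Pow(29, Rational(1, 2)))) ≈ Add(-3.0000, Mul(91.548, I))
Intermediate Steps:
Function('t')(P) = 0
Function('z')(c) = Rational(1, 29) (Function('z')(c) = Pow(29, -1) = Rational(1, 29))
Function('U')(G) = Add(3, Mul(-1, Pow(G, -1), Pow(Add(-10, G), Rational(1, 2)))) (Function('U')(G) = Add(3, Mul(-1, Mul(Pow(Add(G, -10), Rational(1, 2)), Pow(G, -1)))) = Add(3, Mul(-1, Mul(Pow(Add(-10, G), Rational(1, 2)), Pow(G, -1)))) = Add(3, Mul(-1, Mul(Pow(G, -1), Pow(Add(-10, G), Rational(1, 2))))) = Add(3, Mul(-1, Pow(G, -1), Pow(Add(-10, G), Rational(1, 2)))))
Mul(-1, Function('U')(Function('z')(Pow(Add(Function('t')(2), 1), 2)))) = Mul(-1, Add(3, Mul(-1, Pow(Rational(1, 29), -1), Pow(Add(-10, Rational(1, 29)), Rational(1, 2))))) = Mul(-1, Add(3, Mul(-1, 29, Pow(Rational(-289, 29), Rational(1, 2))))) = Mul(-1, Add(3, Mul(-1, 29, Mul(Rational(17, 29), I, Pow(29, Rational(1, 2)))))) = Mul(-1, Add(3, Mul(-17, I, Pow(29, Rational(1, 2))))) = Add(-3, Mul(17, I, Pow(29, Rational(1, 2))))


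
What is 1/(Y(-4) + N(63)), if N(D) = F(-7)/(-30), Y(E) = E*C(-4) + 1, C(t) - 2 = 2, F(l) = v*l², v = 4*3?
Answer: -5/173 ≈ -0.028902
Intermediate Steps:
v = 12
F(l) = 12*l²
C(t) = 4 (C(t) = 2 + 2 = 4)
Y(E) = 1 + 4*E (Y(E) = E*4 + 1 = 4*E + 1 = 1 + 4*E)
N(D) = -98/5 (N(D) = (12*(-7)²)/(-30) = (12*49)*(-1/30) = 588*(-1/30) = -98/5)
1/(Y(-4) + N(63)) = 1/((1 + 4*(-4)) - 98/5) = 1/((1 - 16) - 98/5) = 1/(-15 - 98/5) = 1/(-173/5) = -5/173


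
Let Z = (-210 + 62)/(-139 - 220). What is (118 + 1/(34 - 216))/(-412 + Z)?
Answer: -1541905/5378464 ≈ -0.28668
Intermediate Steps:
Z = 148/359 (Z = -148/(-359) = -148*(-1/359) = 148/359 ≈ 0.41226)
(118 + 1/(34 - 216))/(-412 + Z) = (118 + 1/(34 - 216))/(-412 + 148/359) = (118 + 1/(-182))/(-147760/359) = (118 - 1/182)*(-359/147760) = (21475/182)*(-359/147760) = -1541905/5378464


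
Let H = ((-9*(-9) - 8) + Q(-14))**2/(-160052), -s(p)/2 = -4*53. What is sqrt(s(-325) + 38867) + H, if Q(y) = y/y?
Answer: -1369/40013 + sqrt(39291) ≈ 198.19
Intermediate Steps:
Q(y) = 1
s(p) = 424 (s(p) = -(-8)*53 = -2*(-212) = 424)
H = -1369/40013 (H = ((-9*(-9) - 8) + 1)**2/(-160052) = ((81 - 8) + 1)**2*(-1/160052) = (73 + 1)**2*(-1/160052) = 74**2*(-1/160052) = 5476*(-1/160052) = -1369/40013 ≈ -0.034214)
sqrt(s(-325) + 38867) + H = sqrt(424 + 38867) - 1369/40013 = sqrt(39291) - 1369/40013 = -1369/40013 + sqrt(39291)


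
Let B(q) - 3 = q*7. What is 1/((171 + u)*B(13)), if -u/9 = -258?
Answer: 1/234342 ≈ 4.2673e-6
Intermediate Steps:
B(q) = 3 + 7*q (B(q) = 3 + q*7 = 3 + 7*q)
u = 2322 (u = -9*(-258) = 2322)
1/((171 + u)*B(13)) = 1/((171 + 2322)*(3 + 7*13)) = 1/(2493*(3 + 91)) = 1/(2493*94) = 1/234342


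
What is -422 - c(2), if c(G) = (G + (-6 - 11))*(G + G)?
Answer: -362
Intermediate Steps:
c(G) = 2*G*(-17 + G) (c(G) = (G - 17)*(2*G) = (-17 + G)*(2*G) = 2*G*(-17 + G))
-422 - c(2) = -422 - 2*2*(-17 + 2) = -422 - 2*2*(-15) = -422 - 1*(-60) = -422 + 60 = -362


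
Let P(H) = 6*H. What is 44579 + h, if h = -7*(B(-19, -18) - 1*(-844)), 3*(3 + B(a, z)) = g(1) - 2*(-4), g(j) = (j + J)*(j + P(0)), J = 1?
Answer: 116006/3 ≈ 38669.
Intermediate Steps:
g(j) = j*(1 + j) (g(j) = (j + 1)*(j + 6*0) = (1 + j)*(j + 0) = (1 + j)*j = j*(1 + j))
B(a, z) = ⅓ (B(a, z) = -3 + (1*(1 + 1) - 2*(-4))/3 = -3 + (1*2 + 8)/3 = -3 + (2 + 8)/3 = -3 + (⅓)*10 = -3 + 10/3 = ⅓)
h = -17731/3 (h = -7*(⅓ - 1*(-844)) = -7*(⅓ + 844) = -7*2533/3 = -17731/3 ≈ -5910.3)
44579 + h = 44579 - 17731/3 = 116006/3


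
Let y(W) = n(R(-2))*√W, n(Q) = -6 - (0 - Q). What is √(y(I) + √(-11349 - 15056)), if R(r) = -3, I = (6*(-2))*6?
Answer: √I*√(√26405 - 54*√2) ≈ 6.5623 + 6.5623*I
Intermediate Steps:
I = -72 (I = -12*6 = -72)
n(Q) = -6 + Q (n(Q) = -6 - (-1)*Q = -6 + Q)
y(W) = -9*√W (y(W) = (-6 - 3)*√W = -9*√W)
√(y(I) + √(-11349 - 15056)) = √(-54*I*√2 + √(-11349 - 15056)) = √(-54*I*√2 + √(-26405)) = √(-54*I*√2 + I*√26405) = √(I*√26405 - 54*I*√2)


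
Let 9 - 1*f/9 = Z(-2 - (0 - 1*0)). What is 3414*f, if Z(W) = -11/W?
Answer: 107541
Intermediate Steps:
f = 63/2 (f = 81 - (-99)/(-2 - (0 - 1*0)) = 81 - (-99)/(-2 - (0 + 0)) = 81 - (-99)/(-2 - 1*0) = 81 - (-99)/(-2 + 0) = 81 - (-99)/(-2) = 81 - (-99)*(-1)/2 = 81 - 9*11/2 = 81 - 99/2 = 63/2 ≈ 31.500)
3414*f = 3414*(63/2) = 107541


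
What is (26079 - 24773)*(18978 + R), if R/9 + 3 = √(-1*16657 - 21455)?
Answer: 24750006 + 47016*I*√2382 ≈ 2.475e+7 + 2.2947e+6*I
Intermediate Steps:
R = -27 + 36*I*√2382 (R = -27 + 9*√(-1*16657 - 21455) = -27 + 9*√(-16657 - 21455) = -27 + 9*√(-38112) = -27 + 9*(4*I*√2382) = -27 + 36*I*√2382 ≈ -27.0 + 1757.0*I)
(26079 - 24773)*(18978 + R) = (26079 - 24773)*(18978 + (-27 + 36*I*√2382)) = 1306*(18951 + 36*I*√2382) = 24750006 + 47016*I*√2382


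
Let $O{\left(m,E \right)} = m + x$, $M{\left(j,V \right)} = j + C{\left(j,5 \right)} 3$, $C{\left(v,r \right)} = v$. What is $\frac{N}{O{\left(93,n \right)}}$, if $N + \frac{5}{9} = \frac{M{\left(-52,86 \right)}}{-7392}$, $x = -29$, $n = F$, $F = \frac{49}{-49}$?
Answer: $- \frac{731}{88704} \approx -0.0082409$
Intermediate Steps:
$F = -1$ ($F = 49 \left(- \frac{1}{49}\right) = -1$)
$n = -1$
$M{\left(j,V \right)} = 4 j$ ($M{\left(j,V \right)} = j + j 3 = j + 3 j = 4 j$)
$O{\left(m,E \right)} = -29 + m$ ($O{\left(m,E \right)} = m - 29 = -29 + m$)
$N = - \frac{731}{1386}$ ($N = - \frac{5}{9} + \frac{4 \left(-52\right)}{-7392} = - \frac{5}{9} - - \frac{13}{462} = - \frac{5}{9} + \frac{13}{462} = - \frac{731}{1386} \approx -0.52742$)
$\frac{N}{O{\left(93,n \right)}} = - \frac{731}{1386 \left(-29 + 93\right)} = - \frac{731}{1386 \cdot 64} = \left(- \frac{731}{1386}\right) \frac{1}{64} = - \frac{731}{88704}$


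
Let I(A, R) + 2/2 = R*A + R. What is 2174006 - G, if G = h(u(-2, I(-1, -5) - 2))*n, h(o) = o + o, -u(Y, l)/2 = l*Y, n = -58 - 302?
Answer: 2165366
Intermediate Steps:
I(A, R) = -1 + R + A*R (I(A, R) = -1 + (R*A + R) = -1 + (A*R + R) = -1 + (R + A*R) = -1 + R + A*R)
n = -360
u(Y, l) = -2*Y*l (u(Y, l) = -2*l*Y = -2*Y*l)
h(o) = 2*o
G = 8640 (G = (2*(-2*(-2)*((-1 - 5 - 1*(-5)) - 2)))*(-360) = (2*(-2*(-2)*((-1 - 5 + 5) - 2)))*(-360) = (2*(-2*(-2)*(-1 - 2)))*(-360) = (2*(-2*(-2)*(-3)))*(-360) = (2*(-12))*(-360) = -24*(-360) = 8640)
2174006 - G = 2174006 - 1*8640 = 2174006 - 8640 = 2165366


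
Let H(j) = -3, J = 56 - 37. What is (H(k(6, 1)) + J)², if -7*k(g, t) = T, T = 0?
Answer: 256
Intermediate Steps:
J = 19
k(g, t) = 0 (k(g, t) = -⅐*0 = 0)
(H(k(6, 1)) + J)² = (-3 + 19)² = 16² = 256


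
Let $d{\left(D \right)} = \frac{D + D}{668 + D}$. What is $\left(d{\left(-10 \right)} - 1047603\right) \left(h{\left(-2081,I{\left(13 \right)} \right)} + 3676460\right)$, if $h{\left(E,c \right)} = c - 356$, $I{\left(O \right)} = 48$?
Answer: $- \frac{26958035827752}{7} \approx -3.8511 \cdot 10^{12}$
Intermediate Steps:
$d{\left(D \right)} = \frac{2 D}{668 + D}$
$h{\left(E,c \right)} = -356 + c$
$\left(d{\left(-10 \right)} - 1047603\right) \left(h{\left(-2081,I{\left(13 \right)} \right)} + 3676460\right) = \left(2 \left(-10\right) \frac{1}{668 - 10} - 1047603\right) \left(\left(-356 + 48\right) + 3676460\right) = \left(2 \left(-10\right) \frac{1}{658} - 1047603\right) \left(-308 + 3676460\right) = \left(2 \left(-10\right) \frac{1}{658} - 1047603\right) 3676152 = \left(- \frac{10}{329} - 1047603\right) 3676152 = \left(- \frac{344661397}{329}\right) 3676152 = - \frac{26958035827752}{7}$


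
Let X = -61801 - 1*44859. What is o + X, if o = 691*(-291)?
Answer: -307741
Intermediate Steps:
o = -201081
X = -106660 (X = -61801 - 44859 = -106660)
o + X = -201081 - 106660 = -307741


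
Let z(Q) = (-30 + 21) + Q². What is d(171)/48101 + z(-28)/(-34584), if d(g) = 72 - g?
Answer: -40702091/1663524984 ≈ -0.024467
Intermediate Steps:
z(Q) = -9 + Q²
d(171)/48101 + z(-28)/(-34584) = (72 - 1*171)/48101 + (-9 + (-28)²)/(-34584) = (72 - 171)*(1/48101) + (-9 + 784)*(-1/34584) = -99*1/48101 + 775*(-1/34584) = -99/48101 - 775/34584 = -40702091/1663524984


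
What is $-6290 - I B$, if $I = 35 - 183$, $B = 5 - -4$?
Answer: $-4958$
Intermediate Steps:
$B = 9$ ($B = 5 + 4 = 9$)
$I = -148$
$-6290 - I B = -6290 - \left(-148\right) 9 = -6290 - -1332 = -6290 + 1332 = -4958$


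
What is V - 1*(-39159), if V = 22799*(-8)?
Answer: -143233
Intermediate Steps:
V = -182392
V - 1*(-39159) = -182392 - 1*(-39159) = -182392 + 39159 = -143233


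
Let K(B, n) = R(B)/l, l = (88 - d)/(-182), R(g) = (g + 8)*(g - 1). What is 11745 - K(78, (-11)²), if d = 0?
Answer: 50881/2 ≈ 25441.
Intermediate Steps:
R(g) = (-1 + g)*(8 + g) (R(g) = (8 + g)*(-1 + g) = (-1 + g)*(8 + g))
l = -44/91 (l = (88 - 1*0)/(-182) = (88 + 0)*(-1/182) = 88*(-1/182) = -44/91 ≈ -0.48352)
K(B, n) = 182/11 - 637*B/44 - 91*B²/44 (K(B, n) = (-8 + B² + 7*B)/(-44/91) = (-8 + B² + 7*B)*(-91/44) = 182/11 - 637*B/44 - 91*B²/44)
11745 - K(78, (-11)²) = 11745 - (182/11 - 637/44*78 - 91/44*78²) = 11745 - (182/11 - 24843/22 - 91/44*6084) = 11745 - (182/11 - 24843/22 - 138411/11) = 11745 - 1*(-27391/2) = 11745 + 27391/2 = 50881/2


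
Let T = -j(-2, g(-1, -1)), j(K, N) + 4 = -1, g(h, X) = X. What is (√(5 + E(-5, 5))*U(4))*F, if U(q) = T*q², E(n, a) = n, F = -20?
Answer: 0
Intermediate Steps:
j(K, N) = -5 (j(K, N) = -4 - 1 = -5)
T = 5 (T = -1*(-5) = 5)
U(q) = 5*q²
(√(5 + E(-5, 5))*U(4))*F = (√(5 - 5)*(5*4²))*(-20) = (√0*(5*16))*(-20) = (0*80)*(-20) = 0*(-20) = 0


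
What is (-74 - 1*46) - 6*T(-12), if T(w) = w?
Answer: -48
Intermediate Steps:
(-74 - 1*46) - 6*T(-12) = (-74 - 1*46) - 6*(-12) = (-74 - 46) + 72 = -120 + 72 = -48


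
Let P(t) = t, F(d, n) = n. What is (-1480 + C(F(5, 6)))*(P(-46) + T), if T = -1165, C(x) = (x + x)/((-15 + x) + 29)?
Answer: 8957767/5 ≈ 1.7916e+6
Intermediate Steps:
C(x) = 2*x/(14 + x) (C(x) = (2*x)/(14 + x) = 2*x/(14 + x))
(-1480 + C(F(5, 6)))*(P(-46) + T) = (-1480 + 2*6/(14 + 6))*(-46 - 1165) = (-1480 + 2*6/20)*(-1211) = (-1480 + 2*6*(1/20))*(-1211) = (-1480 + ⅗)*(-1211) = -7397/5*(-1211) = 8957767/5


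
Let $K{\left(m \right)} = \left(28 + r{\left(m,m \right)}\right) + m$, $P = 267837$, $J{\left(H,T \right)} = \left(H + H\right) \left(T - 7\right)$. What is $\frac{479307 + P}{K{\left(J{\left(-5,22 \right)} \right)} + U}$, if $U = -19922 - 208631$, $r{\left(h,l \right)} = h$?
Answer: $- \frac{9224}{2825} \approx -3.2651$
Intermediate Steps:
$J{\left(H,T \right)} = 2 H \left(-7 + T\right)$
$U = -228553$ ($U = -19922 - 208631 = -228553$)
$K{\left(m \right)} = 28 + 2 m$ ($K{\left(m \right)} = \left(28 + m\right) + m = 28 + 2 m$)
$\frac{479307 + P}{K{\left(J{\left(-5,22 \right)} \right)} + U} = \frac{479307 + 267837}{\left(28 + 2 \cdot 2 \left(-5\right) \left(-7 + 22\right)\right) - 228553} = \frac{747144}{\left(28 + 2 \cdot 2 \left(-5\right) 15\right) - 228553} = \frac{747144}{\left(28 + 2 \left(-150\right)\right) - 228553} = \frac{747144}{\left(28 - 300\right) - 228553} = \frac{747144}{-272 - 228553} = \frac{747144}{-228825} = 747144 \left(- \frac{1}{228825}\right) = - \frac{9224}{2825}$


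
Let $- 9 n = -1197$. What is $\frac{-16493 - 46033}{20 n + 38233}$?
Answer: $- \frac{20842}{13631} \approx -1.529$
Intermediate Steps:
$n = 133$ ($n = \left(- \frac{1}{9}\right) \left(-1197\right) = 133$)
$\frac{-16493 - 46033}{20 n + 38233} = \frac{-16493 - 46033}{20 \cdot 133 + 38233} = - \frac{62526}{2660 + 38233} = - \frac{62526}{40893} = \left(-62526\right) \frac{1}{40893} = - \frac{20842}{13631}$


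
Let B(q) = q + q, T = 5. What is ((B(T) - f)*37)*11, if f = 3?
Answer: 2849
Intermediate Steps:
B(q) = 2*q
((B(T) - f)*37)*11 = ((2*5 - 1*3)*37)*11 = ((10 - 3)*37)*11 = (7*37)*11 = 259*11 = 2849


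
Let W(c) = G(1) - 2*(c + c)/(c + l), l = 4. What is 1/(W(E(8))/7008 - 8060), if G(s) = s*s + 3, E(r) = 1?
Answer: -2190/17651399 ≈ -0.00012407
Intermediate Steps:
G(s) = 3 + s² (G(s) = s² + 3 = 3 + s²)
W(c) = 4 - 4*c/(4 + c) (W(c) = (3 + 1²) - 2*(c + c)/(c + 4) = (3 + 1) - 2*2*c/(4 + c) = 4 - 4*c/(4 + c))
1/(W(E(8))/7008 - 8060) = 1/((16/(4 + 1))/7008 - 8060) = 1/((16/5)*(1/7008) - 8060) = 1/(1/2190 - 8060) = 1/(-17651399/2190) = -2190/17651399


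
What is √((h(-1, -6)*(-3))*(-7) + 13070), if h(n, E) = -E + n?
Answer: 5*√527 ≈ 114.78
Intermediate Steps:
h(n, E) = n - E
√((h(-1, -6)*(-3))*(-7) + 13070) = √(((-1 - 1*(-6))*(-3))*(-7) + 13070) = √(((-1 + 6)*(-3))*(-7) + 13070) = √((5*(-3))*(-7) + 13070) = √(-15*(-7) + 13070) = √(105 + 13070) = √13175 = 5*√527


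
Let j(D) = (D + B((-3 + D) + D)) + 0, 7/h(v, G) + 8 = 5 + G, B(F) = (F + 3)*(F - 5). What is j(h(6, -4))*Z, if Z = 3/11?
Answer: 57/11 ≈ 5.1818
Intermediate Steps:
Z = 3/11 (Z = 3*(1/11) = 3/11 ≈ 0.27273)
B(F) = (-5 + F)*(3 + F) (B(F) = (3 + F)*(-5 + F) = (-5 + F)*(3 + F))
h(v, G) = 7/(-3 + G) (h(v, G) = 7/(-8 + (5 + G)) = 7/(-3 + G))
j(D) = -9 + (-3 + 2*D)² - 3*D (j(D) = (D + (-15 + ((-3 + D) + D)² - 2*((-3 + D) + D))) + 0 = (D + (-15 + (-3 + 2*D)² - 2*(-3 + 2*D))) + 0 = (D + (-15 + (-3 + 2*D)² + (6 - 4*D))) + 0 = (D + (-9 + (-3 + 2*D)² - 4*D)) + 0 = (-9 + (-3 + 2*D)² - 3*D) + 0 = -9 + (-3 + 2*D)² - 3*D)
j(h(6, -4))*Z = ((7/(-3 - 4))*(-15 + 4*(7/(-3 - 4))))*(3/11) = ((7/(-7))*(-15 + 4*(7/(-7))))*(3/11) = ((7*(-⅐))*(-15 + 4*(7*(-⅐))))*(3/11) = -(-15 + 4*(-1))*(3/11) = -(-15 - 4)*(3/11) = -1*(-19)*(3/11) = 19*(3/11) = 57/11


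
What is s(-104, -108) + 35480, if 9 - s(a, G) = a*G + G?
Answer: 24365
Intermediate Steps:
s(a, G) = 9 - G - G*a (s(a, G) = 9 - (a*G + G) = 9 - (G*a + G) = 9 - (G + G*a) = 9 + (-G - G*a) = 9 - G - G*a)
s(-104, -108) + 35480 = (9 - 1*(-108) - 1*(-108)*(-104)) + 35480 = (9 + 108 - 11232) + 35480 = -11115 + 35480 = 24365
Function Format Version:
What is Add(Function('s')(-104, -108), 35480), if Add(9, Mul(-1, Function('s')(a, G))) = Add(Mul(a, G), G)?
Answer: 24365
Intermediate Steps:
Function('s')(a, G) = Add(9, Mul(-1, G), Mul(-1, G, a)) (Function('s')(a, G) = Add(9, Mul(-1, Add(Mul(a, G), G))) = Add(9, Mul(-1, Add(Mul(G, a), G))) = Add(9, Mul(-1, Add(G, Mul(G, a)))) = Add(9, Add(Mul(-1, G), Mul(-1, G, a))) = Add(9, Mul(-1, G), Mul(-1, G, a)))
Add(Function('s')(-104, -108), 35480) = Add(Add(9, Mul(-1, -108), Mul(-1, -108, -104)), 35480) = Add(Add(9, 108, -11232), 35480) = Add(-11115, 35480) = 24365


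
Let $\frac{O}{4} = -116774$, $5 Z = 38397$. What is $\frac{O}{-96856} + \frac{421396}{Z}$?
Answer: $\frac{27751092499}{464872479} \approx 59.696$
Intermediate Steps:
$Z = \frac{38397}{5}$ ($Z = \frac{1}{5} \cdot 38397 = \frac{38397}{5} \approx 7679.4$)
$O = -467096$ ($O = 4 \left(-116774\right) = -467096$)
$\frac{O}{-96856} + \frac{421396}{Z} = - \frac{467096}{-96856} + \frac{421396}{\frac{38397}{5}} = \left(-467096\right) \left(- \frac{1}{96856}\right) + 421396 \cdot \frac{5}{38397} = \frac{58387}{12107} + \frac{2106980}{38397} = \frac{27751092499}{464872479}$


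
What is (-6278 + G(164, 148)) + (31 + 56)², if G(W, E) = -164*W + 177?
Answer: -25428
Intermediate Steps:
G(W, E) = 177 - 164*W
(-6278 + G(164, 148)) + (31 + 56)² = (-6278 + (177 - 164*164)) + (31 + 56)² = (-6278 + (177 - 26896)) + 87² = (-6278 - 26719) + 7569 = -32997 + 7569 = -25428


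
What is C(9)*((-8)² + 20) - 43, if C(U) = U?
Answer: 713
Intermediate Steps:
C(9)*((-8)² + 20) - 43 = 9*((-8)² + 20) - 43 = 9*(64 + 20) - 43 = 9*84 - 43 = 756 - 43 = 713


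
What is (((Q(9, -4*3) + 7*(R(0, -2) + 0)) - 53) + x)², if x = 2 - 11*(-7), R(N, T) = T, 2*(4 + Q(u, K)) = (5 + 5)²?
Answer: 3364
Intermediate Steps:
Q(u, K) = 46 (Q(u, K) = -4 + (5 + 5)²/2 = -4 + (½)*10² = -4 + (½)*100 = -4 + 50 = 46)
x = 79 (x = 2 + 77 = 79)
(((Q(9, -4*3) + 7*(R(0, -2) + 0)) - 53) + x)² = (((46 + 7*(-2 + 0)) - 53) + 79)² = (((46 + 7*(-2)) - 53) + 79)² = (((46 - 14) - 53) + 79)² = ((32 - 53) + 79)² = (-21 + 79)² = 58² = 3364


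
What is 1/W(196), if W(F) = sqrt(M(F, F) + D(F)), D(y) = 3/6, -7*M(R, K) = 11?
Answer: -I*sqrt(210)/15 ≈ -0.96609*I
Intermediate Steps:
M(R, K) = -11/7 (M(R, K) = -1/7*11 = -11/7)
D(y) = 1/2 (D(y) = 3*(1/6) = 1/2)
W(F) = I*sqrt(210)/14 (W(F) = sqrt(-11/7 + 1/2) = sqrt(-15/14) = I*sqrt(210)/14)
1/W(196) = 1/(I*sqrt(210)/14) = -I*sqrt(210)/15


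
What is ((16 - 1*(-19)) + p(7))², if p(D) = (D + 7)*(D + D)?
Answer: 53361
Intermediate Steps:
p(D) = 2*D*(7 + D) (p(D) = (7 + D)*(2*D) = 2*D*(7 + D))
((16 - 1*(-19)) + p(7))² = ((16 - 1*(-19)) + 2*7*(7 + 7))² = ((16 + 19) + 2*7*14)² = (35 + 196)² = 231² = 53361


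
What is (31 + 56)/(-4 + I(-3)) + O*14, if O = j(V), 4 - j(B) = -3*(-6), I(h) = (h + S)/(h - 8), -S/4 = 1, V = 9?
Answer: -8209/37 ≈ -221.86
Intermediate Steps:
S = -4 (S = -4*1 = -4)
I(h) = (-4 + h)/(-8 + h) (I(h) = (h - 4)/(h - 8) = (-4 + h)/(-8 + h))
j(B) = -14 (j(B) = 4 - (-3)*(-6) = 4 - 1*18 = 4 - 18 = -14)
O = -14
(31 + 56)/(-4 + I(-3)) + O*14 = (31 + 56)/(-4 + (-4 - 3)/(-8 - 3)) - 14*14 = 87/(-4 - 7/(-11)) - 196 = 87/(-4 - 1/11*(-7)) - 196 = 87/(-4 + 7/11) - 196 = 87/(-37/11) - 196 = 87*(-11/37) - 196 = -957/37 - 196 = -8209/37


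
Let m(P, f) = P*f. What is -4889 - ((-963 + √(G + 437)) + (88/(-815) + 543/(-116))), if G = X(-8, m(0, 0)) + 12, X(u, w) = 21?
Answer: -370711287/94540 - √470 ≈ -3942.9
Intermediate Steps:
G = 33 (G = 21 + 12 = 33)
-4889 - ((-963 + √(G + 437)) + (88/(-815) + 543/(-116))) = -4889 - ((-963 + √(33 + 437)) + (88/(-815) + 543/(-116))) = -4889 - ((-963 + √470) + (88*(-1/815) + 543*(-1/116))) = -4889 - ((-963 + √470) + (-88/815 - 543/116)) = -4889 - ((-963 + √470) - 452753/94540) = -4889 - (-91494773/94540 + √470) = -4889 + (91494773/94540 - √470) = -370711287/94540 - √470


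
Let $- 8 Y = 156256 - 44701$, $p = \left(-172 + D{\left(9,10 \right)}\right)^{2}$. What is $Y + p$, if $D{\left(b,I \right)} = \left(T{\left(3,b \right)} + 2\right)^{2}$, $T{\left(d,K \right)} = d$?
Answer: $\frac{61317}{8} \approx 7664.6$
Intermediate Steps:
$D{\left(b,I \right)} = 25$ ($D{\left(b,I \right)} = \left(3 + 2\right)^{2} = 5^{2} = 25$)
$p = 21609$ ($p = \left(-172 + 25\right)^{2} = \left(-147\right)^{2} = 21609$)
$Y = - \frac{111555}{8}$ ($Y = - \frac{156256 - 44701}{8} = \left(- \frac{1}{8}\right) 111555 = - \frac{111555}{8} \approx -13944.0$)
$Y + p = - \frac{111555}{8} + 21609 = \frac{61317}{8}$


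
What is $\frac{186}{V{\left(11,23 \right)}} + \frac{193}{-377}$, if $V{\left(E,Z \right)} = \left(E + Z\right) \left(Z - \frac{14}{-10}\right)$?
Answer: $- \frac{224977}{781898} \approx -0.28773$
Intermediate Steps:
$V{\left(E,Z \right)} = \left(\frac{7}{5} + Z\right) \left(E + Z\right)$ ($V{\left(E,Z \right)} = \left(E + Z\right) \left(Z - - \frac{7}{5}\right) = \left(E + Z\right) \left(Z + \frac{7}{5}\right) = \left(E + Z\right) \left(\frac{7}{5} + Z\right) = \left(\frac{7}{5} + Z\right) \left(E + Z\right)$)
$\frac{186}{V{\left(11,23 \right)}} + \frac{193}{-377} = \frac{186}{23^{2} + \frac{7}{5} \cdot 11 + \frac{7}{5} \cdot 23 + 11 \cdot 23} + \frac{193}{-377} = \frac{186}{529 + \frac{77}{5} + \frac{161}{5} + 253} + 193 \left(- \frac{1}{377}\right) = \frac{186}{\frac{4148}{5}} - \frac{193}{377} = 186 \cdot \frac{5}{4148} - \frac{193}{377} = \frac{465}{2074} - \frac{193}{377} = - \frac{224977}{781898}$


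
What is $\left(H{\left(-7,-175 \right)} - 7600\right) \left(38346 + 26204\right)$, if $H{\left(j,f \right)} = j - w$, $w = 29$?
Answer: $-492903800$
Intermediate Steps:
$H{\left(j,f \right)} = -29 + j$ ($H{\left(j,f \right)} = j - 29 = -29 + j$)
$\left(H{\left(-7,-175 \right)} - 7600\right) \left(38346 + 26204\right) = \left(\left(-29 - 7\right) - 7600\right) \left(38346 + 26204\right) = \left(-36 - 7600\right) 64550 = \left(-7636\right) 64550 = -492903800$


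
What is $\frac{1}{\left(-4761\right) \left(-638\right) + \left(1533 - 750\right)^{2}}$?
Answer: $\frac{1}{3650607} \approx 2.7393 \cdot 10^{-7}$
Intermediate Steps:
$\frac{1}{\left(-4761\right) \left(-638\right) + \left(1533 - 750\right)^{2}} = \frac{1}{3037518 + 783^{2}} = \frac{1}{3037518 + 613089} = \frac{1}{3650607}$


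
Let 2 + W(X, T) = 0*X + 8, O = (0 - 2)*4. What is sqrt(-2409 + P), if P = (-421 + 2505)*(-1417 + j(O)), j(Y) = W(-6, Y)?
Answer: I*sqrt(2942933) ≈ 1715.5*I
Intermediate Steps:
O = -8 (O = -2*4 = -8)
W(X, T) = 6 (W(X, T) = -2 + (0*X + 8) = -2 + (0 + 8) = -2 + 8 = 6)
j(Y) = 6
P = -2940524 (P = (-421 + 2505)*(-1417 + 6) = 2084*(-1411) = -2940524)
sqrt(-2409 + P) = sqrt(-2409 - 2940524) = sqrt(-2942933) = I*sqrt(2942933)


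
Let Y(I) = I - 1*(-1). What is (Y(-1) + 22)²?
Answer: 484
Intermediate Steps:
Y(I) = 1 + I (Y(I) = I + 1 = 1 + I)
(Y(-1) + 22)² = ((1 - 1) + 22)² = (0 + 22)² = 22² = 484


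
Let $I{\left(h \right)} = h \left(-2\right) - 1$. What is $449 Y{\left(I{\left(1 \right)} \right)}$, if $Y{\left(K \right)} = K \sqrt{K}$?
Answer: $- 1347 i \sqrt{3} \approx - 2333.1 i$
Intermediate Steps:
$I{\left(h \right)} = -1 - 2 h$ ($I{\left(h \right)} = - 2 h - 1 = -1 - 2 h$)
$Y{\left(K \right)} = K^{\frac{3}{2}}$
$449 Y{\left(I{\left(1 \right)} \right)} = 449 \left(-1 - 2\right)^{\frac{3}{2}} = 449 \left(-3\right)^{\frac{3}{2}} = 449 \left(- 3 i \sqrt{3}\right) = - 1347 i \sqrt{3}$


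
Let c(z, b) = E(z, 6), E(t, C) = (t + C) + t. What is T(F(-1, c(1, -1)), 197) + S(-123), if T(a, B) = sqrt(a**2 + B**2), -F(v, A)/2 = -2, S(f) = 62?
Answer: 62 + 5*sqrt(1553) ≈ 259.04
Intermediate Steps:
E(t, C) = C + 2*t (E(t, C) = (C + t) + t = C + 2*t)
c(z, b) = 6 + 2*z
F(v, A) = 4 (F(v, A) = -2*(-2) = 4)
T(a, B) = sqrt(B**2 + a**2)
T(F(-1, c(1, -1)), 197) + S(-123) = sqrt(197**2 + 4**2) + 62 = sqrt(38809 + 16) + 62 = sqrt(38825) + 62 = 5*sqrt(1553) + 62 = 62 + 5*sqrt(1553)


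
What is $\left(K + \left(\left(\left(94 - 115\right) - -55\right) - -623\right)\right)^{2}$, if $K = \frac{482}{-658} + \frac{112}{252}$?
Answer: $\frac{3781173586576}{8767521} \approx 4.3127 \cdot 10^{5}$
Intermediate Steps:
$K = - \frac{853}{2961}$ ($K = 482 \left(- \frac{1}{658}\right) + 112 \cdot \frac{1}{252} = - \frac{241}{329} + \frac{4}{9} = - \frac{853}{2961} \approx -0.28808$)
$\left(K + \left(\left(\left(94 - 115\right) - -55\right) - -623\right)\right)^{2} = \left(- \frac{853}{2961} + \left(\left(\left(94 - 115\right) - -55\right) - -623\right)\right)^{2} = \left(- \frac{853}{2961} + \left(\left(-21 + 55\right) + 623\right)\right)^{2} = \left(- \frac{853}{2961} + \left(34 + 623\right)\right)^{2} = \left(- \frac{853}{2961} + 657\right)^{2} = \left(\frac{1944524}{2961}\right)^{2} = \frac{3781173586576}{8767521}$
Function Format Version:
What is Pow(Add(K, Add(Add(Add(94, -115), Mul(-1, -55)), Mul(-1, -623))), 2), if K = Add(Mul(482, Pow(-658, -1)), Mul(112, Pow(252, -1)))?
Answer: Rational(3781173586576, 8767521) ≈ 4.3127e+5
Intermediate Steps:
K = Rational(-853, 2961) (K = Add(Mul(482, Rational(-1, 658)), Mul(112, Rational(1, 252))) = Add(Rational(-241, 329), Rational(4, 9)) = Rational(-853, 2961) ≈ -0.28808)
Pow(Add(K, Add(Add(Add(94, -115), Mul(-1, -55)), Mul(-1, -623))), 2) = Pow(Add(Rational(-853, 2961), Add(Add(Add(94, -115), Mul(-1, -55)), Mul(-1, -623))), 2) = Pow(Add(Rational(-853, 2961), Add(Add(-21, 55), 623)), 2) = Pow(Add(Rational(-853, 2961), Add(34, 623)), 2) = Pow(Add(Rational(-853, 2961), 657), 2) = Pow(Rational(1944524, 2961), 2) = Rational(3781173586576, 8767521)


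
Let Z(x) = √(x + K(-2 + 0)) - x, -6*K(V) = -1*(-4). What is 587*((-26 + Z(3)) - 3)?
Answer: -18784 + 587*√21/3 ≈ -17887.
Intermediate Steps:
K(V) = -⅔ (K(V) = -(-1)*(-4)/6 = -⅙*4 = -⅔)
Z(x) = √(-⅔ + x) - x (Z(x) = √(x - ⅔) - x = √(-⅔ + x) - x)
587*((-26 + Z(3)) - 3) = 587*((-26 + (-1*3 + √(-6 + 9*3)/3)) - 3) = 587*((-26 + (-3 + √(-6 + 27)/3)) - 3) = 587*((-26 + (-3 + √21/3)) - 3) = 587*((-29 + √21/3) - 3) = 587*(-32 + √21/3) = -18784 + 587*√21/3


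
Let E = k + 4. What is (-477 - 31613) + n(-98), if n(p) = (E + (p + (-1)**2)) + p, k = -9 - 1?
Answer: -32291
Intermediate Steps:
k = -10
E = -6 (E = -10 + 4 = -6)
n(p) = -5 + 2*p (n(p) = (-6 + (p + (-1)**2)) + p = (-6 + (p + 1)) + p = (-6 + (1 + p)) + p = (-5 + p) + p = -5 + 2*p)
(-477 - 31613) + n(-98) = (-477 - 31613) + (-5 + 2*(-98)) = -32090 + (-5 - 196) = -32090 - 201 = -32291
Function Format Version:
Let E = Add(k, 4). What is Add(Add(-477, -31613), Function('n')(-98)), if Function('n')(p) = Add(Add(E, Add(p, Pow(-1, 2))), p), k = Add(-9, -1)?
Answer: -32291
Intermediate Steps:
k = -10
E = -6 (E = Add(-10, 4) = -6)
Function('n')(p) = Add(-5, Mul(2, p)) (Function('n')(p) = Add(Add(-6, Add(p, Pow(-1, 2))), p) = Add(Add(-6, Add(p, 1)), p) = Add(Add(-6, Add(1, p)), p) = Add(Add(-5, p), p) = Add(-5, Mul(2, p)))
Add(Add(-477, -31613), Function('n')(-98)) = Add(Add(-477, -31613), Add(-5, Mul(2, -98))) = Add(-32090, Add(-5, -196)) = Add(-32090, -201) = -32291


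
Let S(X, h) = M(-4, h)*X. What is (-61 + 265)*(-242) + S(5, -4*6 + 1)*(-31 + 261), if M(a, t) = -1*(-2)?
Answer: -47068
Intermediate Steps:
M(a, t) = 2
S(X, h) = 2*X
(-61 + 265)*(-242) + S(5, -4*6 + 1)*(-31 + 261) = (-61 + 265)*(-242) + (2*5)*(-31 + 261) = 204*(-242) + 10*230 = -49368 + 2300 = -47068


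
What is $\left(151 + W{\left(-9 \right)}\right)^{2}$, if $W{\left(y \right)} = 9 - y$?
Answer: $28561$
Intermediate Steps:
$\left(151 + W{\left(-9 \right)}\right)^{2} = \left(151 + \left(9 - -9\right)\right)^{2} = \left(151 + \left(9 + 9\right)\right)^{2} = \left(151 + 18\right)^{2} = 169^{2} = 28561$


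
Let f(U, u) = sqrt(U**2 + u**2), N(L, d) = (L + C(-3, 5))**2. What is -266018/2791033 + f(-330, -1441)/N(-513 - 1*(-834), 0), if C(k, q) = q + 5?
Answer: -266018/2791033 + 11*sqrt(18061)/109561 ≈ -0.081819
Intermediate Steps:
C(k, q) = 5 + q
N(L, d) = (10 + L)**2 (N(L, d) = (L + (5 + 5))**2 = (L + 10)**2 = (10 + L)**2)
-266018/2791033 + f(-330, -1441)/N(-513 - 1*(-834), 0) = -266018/2791033 + sqrt((-330)**2 + (-1441)**2)/((10 + (-513 - 1*(-834)))**2) = -266018*1/2791033 + sqrt(108900 + 2076481)/((10 + (-513 + 834))**2) = -266018/2791033 + sqrt(2185381)/((10 + 321)**2) = -266018/2791033 + (11*sqrt(18061))/(331**2) = -266018/2791033 + (11*sqrt(18061))/109561 = -266018/2791033 + (11*sqrt(18061))*(1/109561) = -266018/2791033 + 11*sqrt(18061)/109561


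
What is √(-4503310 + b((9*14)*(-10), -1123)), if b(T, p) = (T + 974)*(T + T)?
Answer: I*√3782590 ≈ 1944.9*I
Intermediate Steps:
b(T, p) = 2*T*(974 + T) (b(T, p) = (974 + T)*(2*T) = 2*T*(974 + T))
√(-4503310 + b((9*14)*(-10), -1123)) = √(-4503310 + 2*((9*14)*(-10))*(974 + (9*14)*(-10))) = √(-4503310 + 2*(126*(-10))*(974 + 126*(-10))) = √(-4503310 + 2*(-1260)*(974 - 1260)) = √(-4503310 + 2*(-1260)*(-286)) = √(-4503310 + 720720) = √(-3782590) = I*√3782590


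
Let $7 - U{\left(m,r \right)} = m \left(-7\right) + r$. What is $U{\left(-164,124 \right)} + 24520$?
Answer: $23255$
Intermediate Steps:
$U{\left(m,r \right)} = 7 - r + 7 m$ ($U{\left(m,r \right)} = 7 - \left(m \left(-7\right) + r\right) = 7 - \left(- 7 m + r\right) = 7 - \left(r - 7 m\right) = 7 + \left(- r + 7 m\right) = 7 - r + 7 m$)
$U{\left(-164,124 \right)} + 24520 = \left(7 - 124 + 7 \left(-164\right)\right) + 24520 = \left(7 - 124 - 1148\right) + 24520 = -1265 + 24520 = 23255$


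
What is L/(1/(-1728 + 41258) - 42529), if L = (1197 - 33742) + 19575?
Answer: 512704100/1681171369 ≈ 0.30497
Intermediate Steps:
L = -12970 (L = -32545 + 19575 = -12970)
L/(1/(-1728 + 41258) - 42529) = -12970/(1/(-1728 + 41258) - 42529) = -12970/(1/39530 - 42529) = -12970/(-1681171369/39530) = -12970*(-39530/1681171369) = 512704100/1681171369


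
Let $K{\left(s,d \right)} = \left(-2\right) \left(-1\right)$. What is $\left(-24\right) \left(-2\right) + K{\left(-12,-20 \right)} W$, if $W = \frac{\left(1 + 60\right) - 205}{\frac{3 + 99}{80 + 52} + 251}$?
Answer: $\frac{259536}{5539} \approx 46.856$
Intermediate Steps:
$K{\left(s,d \right)} = 2$
$W = - \frac{3168}{5539}$ ($W = \frac{61 - 205}{\frac{102}{132} + 251} = - \frac{144}{102 \cdot \frac{1}{132} + 251} = - \frac{144}{\frac{17}{22} + 251} = - \frac{144}{\frac{5539}{22}} = \left(-144\right) \frac{22}{5539} = - \frac{3168}{5539} \approx -0.57194$)
$\left(-24\right) \left(-2\right) + K{\left(-12,-20 \right)} W = \left(-24\right) \left(-2\right) + 2 \left(- \frac{3168}{5539}\right) = 48 - \frac{6336}{5539} = \frac{259536}{5539}$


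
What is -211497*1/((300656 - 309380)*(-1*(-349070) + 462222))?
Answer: 70499/2359237136 ≈ 2.9882e-5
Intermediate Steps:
-211497*1/((300656 - 309380)*(-1*(-349070) + 462222)) = -211497*(-1/(8724*(349070 + 462222))) = -211497/(811292*(-8724)) = -211497/(-7077711408) = -211497*(-1/7077711408) = 70499/2359237136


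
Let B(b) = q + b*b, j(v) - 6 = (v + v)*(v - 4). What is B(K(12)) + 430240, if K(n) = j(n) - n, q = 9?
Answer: 464845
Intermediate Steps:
j(v) = 6 + 2*v*(-4 + v) (j(v) = 6 + (v + v)*(v - 4) = 6 + (2*v)*(-4 + v) = 6 + 2*v*(-4 + v))
K(n) = 6 - 9*n + 2*n² (K(n) = (6 - 8*n + 2*n²) - n = 6 - 9*n + 2*n²)
B(b) = 9 + b² (B(b) = 9 + b*b = 9 + b²)
B(K(12)) + 430240 = (9 + (6 - 9*12 + 2*12²)²) + 430240 = (9 + (6 - 108 + 2*144)²) + 430240 = (9 + (6 - 108 + 288)²) + 430240 = (9 + 186²) + 430240 = (9 + 34596) + 430240 = 34605 + 430240 = 464845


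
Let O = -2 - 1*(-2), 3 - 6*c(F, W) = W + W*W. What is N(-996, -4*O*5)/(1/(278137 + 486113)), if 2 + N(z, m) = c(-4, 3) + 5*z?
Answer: -3808639875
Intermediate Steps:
c(F, W) = 1/2 - W/6 - W**2/6 (c(F, W) = 1/2 - (W + W*W)/6 = 1/2 - (W + W**2)/6 = 1/2 + (-W/6 - W**2/6) = 1/2 - W/6 - W**2/6)
O = 0 (O = -2 + 2 = 0)
N(z, m) = -7/2 + 5*z (N(z, m) = -2 + ((1/2 - 1/6*3 - 1/6*3**2) + 5*z) = -2 + ((1/2 - 1/2 - 1/6*9) + 5*z) = -2 + ((1/2 - 1/2 - 3/2) + 5*z) = -2 + (-3/2 + 5*z) = -7/2 + 5*z)
N(-996, -4*O*5)/(1/(278137 + 486113)) = (-7/2 + 5*(-996))/(1/(278137 + 486113)) = (-7/2 - 4980)/(1/764250) = -9967/(2*1/764250) = -9967/2*764250 = -3808639875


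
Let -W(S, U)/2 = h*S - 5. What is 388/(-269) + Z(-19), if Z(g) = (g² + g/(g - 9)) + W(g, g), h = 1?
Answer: 3074835/7532 ≈ 408.24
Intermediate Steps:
W(S, U) = 10 - 2*S (W(S, U) = -2*(1*S - 5) = -2*(S - 5) = -2*(-5 + S) = 10 - 2*S)
Z(g) = 10 + g² - 2*g + g/(-9 + g) (Z(g) = (g² + g/(g - 9)) + (10 - 2*g) = (g² + g/(-9 + g)) + (10 - 2*g) = 10 + g² - 2*g + g/(-9 + g))
388/(-269) + Z(-19) = 388/(-269) + (-90 + (-19)³ - 11*(-19)² + 29*(-19))/(-9 - 19) = 388*(-1/269) + (-90 - 6859 - 11*361 - 551)/(-28) = -388/269 - (-90 - 6859 - 3971 - 551)/28 = -388/269 - 1/28*(-11471) = -388/269 + 11471/28 = 3074835/7532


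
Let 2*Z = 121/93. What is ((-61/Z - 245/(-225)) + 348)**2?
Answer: 1932708867961/29648025 ≈ 65188.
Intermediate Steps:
Z = 121/186 (Z = (121/93)/2 = (121*(1/93))/2 = (1/2)*(121/93) = 121/186 ≈ 0.65054)
((-61/Z - 245/(-225)) + 348)**2 = ((-61/121/186 - 245/(-225)) + 348)**2 = ((-61*186/121 - 245*(-1/225)) + 348)**2 = ((-11346/121 + 49/45) + 348)**2 = (-504641/5445 + 348)**2 = (1390219/5445)**2 = 1932708867961/29648025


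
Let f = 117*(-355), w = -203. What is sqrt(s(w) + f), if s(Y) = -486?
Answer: 3*I*sqrt(4669) ≈ 204.99*I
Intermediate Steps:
f = -41535
sqrt(s(w) + f) = sqrt(-486 - 41535) = sqrt(-42021) = 3*I*sqrt(4669)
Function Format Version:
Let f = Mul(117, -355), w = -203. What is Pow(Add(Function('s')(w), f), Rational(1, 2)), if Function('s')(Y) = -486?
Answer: Mul(3, I, Pow(4669, Rational(1, 2))) ≈ Mul(204.99, I)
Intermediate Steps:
f = -41535
Pow(Add(Function('s')(w), f), Rational(1, 2)) = Pow(Add(-486, -41535), Rational(1, 2)) = Pow(-42021, Rational(1, 2)) = Mul(3, I, Pow(4669, Rational(1, 2)))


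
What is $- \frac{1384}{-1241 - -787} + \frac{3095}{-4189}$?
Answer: $\frac{2196223}{950903} \approx 2.3096$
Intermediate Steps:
$- \frac{1384}{-1241 - -787} + \frac{3095}{-4189} = - \frac{1384}{-1241 + 787} + 3095 \left(- \frac{1}{4189}\right) = - \frac{1384}{-454} - \frac{3095}{4189} = \left(-1384\right) \left(- \frac{1}{454}\right) - \frac{3095}{4189} = \frac{692}{227} - \frac{3095}{4189} = \frac{2196223}{950903}$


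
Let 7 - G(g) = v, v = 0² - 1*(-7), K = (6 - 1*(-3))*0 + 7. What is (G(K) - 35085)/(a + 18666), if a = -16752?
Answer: -11695/638 ≈ -18.331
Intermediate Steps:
K = 7 (K = (6 + 3)*0 + 7 = 9*0 + 7 = 0 + 7 = 7)
v = 7 (v = 0 + 7 = 7)
G(g) = 0 (G(g) = 7 - 1*7 = 7 - 7 = 0)
(G(K) - 35085)/(a + 18666) = (0 - 35085)/(-16752 + 18666) = -35085/1914 = -35085*1/1914 = -11695/638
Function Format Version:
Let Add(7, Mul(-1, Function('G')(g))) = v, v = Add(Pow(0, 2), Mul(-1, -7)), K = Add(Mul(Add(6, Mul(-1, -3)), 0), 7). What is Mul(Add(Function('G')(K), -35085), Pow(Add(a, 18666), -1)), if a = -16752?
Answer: Rational(-11695, 638) ≈ -18.331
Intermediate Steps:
K = 7 (K = Add(Mul(Add(6, 3), 0), 7) = Add(Mul(9, 0), 7) = Add(0, 7) = 7)
v = 7 (v = Add(0, 7) = 7)
Function('G')(g) = 0 (Function('G')(g) = Add(7, Mul(-1, 7)) = Add(7, -7) = 0)
Mul(Add(Function('G')(K), -35085), Pow(Add(a, 18666), -1)) = Mul(Add(0, -35085), Pow(Add(-16752, 18666), -1)) = Mul(-35085, Pow(1914, -1)) = Mul(-35085, Rational(1, 1914)) = Rational(-11695, 638)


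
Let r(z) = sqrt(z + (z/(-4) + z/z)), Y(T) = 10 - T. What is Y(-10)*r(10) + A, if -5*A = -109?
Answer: 109/5 + 10*sqrt(34) ≈ 80.109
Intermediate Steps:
A = 109/5 (A = -1/5*(-109) = 109/5 ≈ 21.800)
r(z) = sqrt(1 + 3*z/4) (r(z) = sqrt(z + (z*(-1/4) + 1)) = sqrt(z + (-z/4 + 1)) = sqrt(z + (1 - z/4)) = sqrt(1 + 3*z/4))
Y(-10)*r(10) + A = (10 - 1*(-10))*(sqrt(4 + 3*10)/2) + 109/5 = (10 + 10)*(sqrt(4 + 30)/2) + 109/5 = 20*(sqrt(34)/2) + 109/5 = 10*sqrt(34) + 109/5 = 109/5 + 10*sqrt(34)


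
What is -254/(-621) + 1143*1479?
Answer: 1049798891/621 ≈ 1.6905e+6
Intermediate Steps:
-254/(-621) + 1143*1479 = -254*(-1/621) + 1690497 = 254/621 + 1690497 = 1049798891/621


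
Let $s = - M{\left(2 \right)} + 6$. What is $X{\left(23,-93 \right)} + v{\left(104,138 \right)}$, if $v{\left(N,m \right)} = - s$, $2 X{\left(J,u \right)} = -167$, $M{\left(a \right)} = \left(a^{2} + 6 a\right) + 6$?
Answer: $- \frac{135}{2} \approx -67.5$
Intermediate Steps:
$M{\left(a \right)} = 6 + a^{2} + 6 a$
$X{\left(J,u \right)} = - \frac{167}{2}$ ($X{\left(J,u \right)} = \frac{1}{2} \left(-167\right) = - \frac{167}{2}$)
$s = -16$ ($s = - (6 + 2^{2} + 6 \cdot 2) + 6 = - (6 + 4 + 12) + 6 = \left(-1\right) 22 + 6 = -22 + 6 = -16$)
$v{\left(N,m \right)} = 16$ ($v{\left(N,m \right)} = \left(-1\right) \left(-16\right) = 16$)
$X{\left(23,-93 \right)} + v{\left(104,138 \right)} = - \frac{167}{2} + 16 = - \frac{135}{2}$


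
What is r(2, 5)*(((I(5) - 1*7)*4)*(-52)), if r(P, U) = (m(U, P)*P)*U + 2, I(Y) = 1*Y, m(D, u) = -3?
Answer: -11648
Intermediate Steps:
I(Y) = Y
r(P, U) = 2 - 3*P*U (r(P, U) = (-3*P)*U + 2 = -3*P*U + 2 = 2 - 3*P*U)
r(2, 5)*(((I(5) - 1*7)*4)*(-52)) = (2 - 3*2*5)*(((5 - 1*7)*4)*(-52)) = (2 - 30)*(((5 - 7)*4)*(-52)) = -28*(-2*4)*(-52) = -(-224)*(-52) = -28*416 = -11648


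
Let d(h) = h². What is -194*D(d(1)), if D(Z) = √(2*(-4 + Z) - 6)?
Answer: -388*I*√3 ≈ -672.04*I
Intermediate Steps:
D(Z) = √(-14 + 2*Z) (D(Z) = √((-8 + 2*Z) - 6) = √(-14 + 2*Z))
-194*D(d(1)) = -194*√(-14 + 2*1²) = -194*√(-14 + 2*1) = -194*√(-14 + 2) = -388*I*√3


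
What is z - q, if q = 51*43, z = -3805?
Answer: -5998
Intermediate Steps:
q = 2193
z - q = -3805 - 1*2193 = -3805 - 2193 = -5998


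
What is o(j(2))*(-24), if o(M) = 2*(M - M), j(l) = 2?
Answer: 0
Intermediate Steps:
o(M) = 0 (o(M) = 2*0 = 0)
o(j(2))*(-24) = 0*(-24) = 0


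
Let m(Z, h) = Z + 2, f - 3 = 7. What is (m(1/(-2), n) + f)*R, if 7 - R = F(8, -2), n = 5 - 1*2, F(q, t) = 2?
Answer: 115/2 ≈ 57.500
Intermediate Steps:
n = 3 (n = 5 - 2 = 3)
f = 10 (f = 3 + 7 = 10)
m(Z, h) = 2 + Z
R = 5 (R = 7 - 1*2 = 7 - 2 = 5)
(m(1/(-2), n) + f)*R = ((2 + 1/(-2)) + 10)*5 = ((2 - ½) + 10)*5 = (3/2 + 10)*5 = (23/2)*5 = 115/2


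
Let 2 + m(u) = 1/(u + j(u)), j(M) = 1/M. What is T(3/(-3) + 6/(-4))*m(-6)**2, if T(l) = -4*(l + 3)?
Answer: -12800/1369 ≈ -9.3499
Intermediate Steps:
m(u) = -2 + 1/(u + 1/u)
T(l) = -12 - 4*l (T(l) = -4*(3 + l) = -12 - 4*l)
T(3/(-3) + 6/(-4))*m(-6)**2 = (-12 - 4*(3/(-3) + 6/(-4)))*((-2 - 6 - 2*(-6)**2)/(1 + (-6)**2))**2 = (-12 - 4*(3*(-1/3) + 6*(-1/4)))*((-2 - 6 - 2*36)/(1 + 36))**2 = (-12 - 4*(-1 - 3/2))*((-2 - 6 - 72)/37)**2 = (-12 - 4*(-5/2))*((1/37)*(-80))**2 = (-12 + 10)*(-80/37)**2 = -2*6400/1369 = -12800/1369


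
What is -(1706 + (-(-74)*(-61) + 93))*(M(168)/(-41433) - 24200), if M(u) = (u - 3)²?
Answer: -907448771625/13811 ≈ -6.5705e+7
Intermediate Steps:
M(u) = (-3 + u)²
-(1706 + (-(-74)*(-61) + 93))*(M(168)/(-41433) - 24200) = -(1706 + (-(-74)*(-61) + 93))*((-3 + 168)²/(-41433) - 24200) = -(1706 + (-74*61 + 93))*(165²*(-1/41433) - 24200) = -(1706 + (-4514 + 93))*(27225*(-1/41433) - 24200) = -(1706 - 4421)*(-9075/13811 - 24200) = -(-2715)*(-334235275)/13811 = -1*907448771625/13811 = -907448771625/13811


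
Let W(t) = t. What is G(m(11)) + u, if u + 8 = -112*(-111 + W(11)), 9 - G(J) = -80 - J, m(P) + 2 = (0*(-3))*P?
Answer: 11279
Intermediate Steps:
m(P) = -2 (m(P) = -2 + (0*(-3))*P = -2 + 0*P = -2 + 0 = -2)
G(J) = 89 + J (G(J) = 9 - (-80 - J) = 9 + (80 + J) = 89 + J)
u = 11192 (u = -8 - 112*(-111 + 11) = -8 - 112*(-100) = -8 + 11200 = 11192)
G(m(11)) + u = (89 - 2) + 11192 = 87 + 11192 = 11279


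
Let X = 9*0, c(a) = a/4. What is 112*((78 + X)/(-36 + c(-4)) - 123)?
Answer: -518448/37 ≈ -14012.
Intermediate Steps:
c(a) = a/4 (c(a) = a*(1/4) = a/4)
X = 0
112*((78 + X)/(-36 + c(-4)) - 123) = 112*((78 + 0)/(-36 + (1/4)*(-4)) - 123) = 112*(78/(-36 - 1) - 123) = 112*(78/(-37) - 123) = 112*(78*(-1/37) - 123) = 112*(-78/37 - 123) = 112*(-4629/37) = -518448/37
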